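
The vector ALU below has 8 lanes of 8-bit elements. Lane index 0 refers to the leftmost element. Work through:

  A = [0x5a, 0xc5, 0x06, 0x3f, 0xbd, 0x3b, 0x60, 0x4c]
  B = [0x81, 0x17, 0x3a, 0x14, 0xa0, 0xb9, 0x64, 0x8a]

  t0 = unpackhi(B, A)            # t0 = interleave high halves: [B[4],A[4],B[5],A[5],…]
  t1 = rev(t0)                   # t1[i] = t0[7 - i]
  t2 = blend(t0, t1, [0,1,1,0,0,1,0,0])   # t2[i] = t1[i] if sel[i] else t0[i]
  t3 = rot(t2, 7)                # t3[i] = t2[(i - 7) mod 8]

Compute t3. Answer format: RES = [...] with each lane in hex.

  t0: a0 bd b9 3b 64 60 8a 4c
  t1: 4c 8a 60 64 3b b9 bd a0
  t2: a0 8a 60 3b 64 b9 8a 4c
  t3: 8a 60 3b 64 b9 8a 4c a0

RES = [0x8a, 0x60, 0x3b, 0x64, 0xb9, 0x8a, 0x4c, 0xa0]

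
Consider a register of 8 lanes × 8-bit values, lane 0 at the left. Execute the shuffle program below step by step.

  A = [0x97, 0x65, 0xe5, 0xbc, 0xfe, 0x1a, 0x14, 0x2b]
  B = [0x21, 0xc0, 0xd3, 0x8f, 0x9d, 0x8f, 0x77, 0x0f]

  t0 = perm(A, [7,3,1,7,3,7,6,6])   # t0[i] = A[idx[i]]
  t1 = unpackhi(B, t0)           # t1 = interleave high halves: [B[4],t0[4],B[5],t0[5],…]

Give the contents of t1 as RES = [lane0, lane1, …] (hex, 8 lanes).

RES = [0x9d, 0xbc, 0x8f, 0x2b, 0x77, 0x14, 0x0f, 0x14]

t0 = [0x2b, 0xbc, 0x65, 0x2b, 0xbc, 0x2b, 0x14, 0x14]
t1 = [0x9d, 0xbc, 0x8f, 0x2b, 0x77, 0x14, 0x0f, 0x14]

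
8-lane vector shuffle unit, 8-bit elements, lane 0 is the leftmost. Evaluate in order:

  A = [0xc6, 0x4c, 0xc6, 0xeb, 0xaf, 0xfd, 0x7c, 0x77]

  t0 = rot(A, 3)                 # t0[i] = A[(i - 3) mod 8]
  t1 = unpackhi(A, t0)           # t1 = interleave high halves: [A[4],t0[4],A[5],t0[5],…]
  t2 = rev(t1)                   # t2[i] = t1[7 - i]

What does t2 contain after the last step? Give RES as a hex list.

t0 = [0xfd, 0x7c, 0x77, 0xc6, 0x4c, 0xc6, 0xeb, 0xaf]
t1 = [0xaf, 0x4c, 0xfd, 0xc6, 0x7c, 0xeb, 0x77, 0xaf]
t2 = [0xaf, 0x77, 0xeb, 0x7c, 0xc6, 0xfd, 0x4c, 0xaf]

RES = [ 0xaf  0x77  0xeb  0x7c  0xc6  0xfd  0x4c  0xaf ]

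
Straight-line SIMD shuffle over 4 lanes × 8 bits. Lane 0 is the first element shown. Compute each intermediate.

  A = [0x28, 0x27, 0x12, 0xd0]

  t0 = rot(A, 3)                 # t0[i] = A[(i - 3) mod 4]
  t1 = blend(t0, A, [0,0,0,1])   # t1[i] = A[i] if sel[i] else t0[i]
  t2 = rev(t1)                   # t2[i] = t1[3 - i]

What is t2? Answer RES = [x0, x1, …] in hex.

RES = [0xd0, 0xd0, 0x12, 0x27]

t0 = [0x27, 0x12, 0xd0, 0x28]
t1 = [0x27, 0x12, 0xd0, 0xd0]
t2 = [0xd0, 0xd0, 0x12, 0x27]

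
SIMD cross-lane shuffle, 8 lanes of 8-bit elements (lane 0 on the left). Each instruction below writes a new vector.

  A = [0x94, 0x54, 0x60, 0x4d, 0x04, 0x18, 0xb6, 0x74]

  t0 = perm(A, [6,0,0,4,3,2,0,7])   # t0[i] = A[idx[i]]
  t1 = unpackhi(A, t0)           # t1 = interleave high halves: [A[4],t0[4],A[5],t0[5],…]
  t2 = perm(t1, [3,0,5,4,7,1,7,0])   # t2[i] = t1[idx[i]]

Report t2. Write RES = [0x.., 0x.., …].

RES = [ 0x60  0x04  0x94  0xb6  0x74  0x4d  0x74  0x04 ]

  t0: b6 94 94 04 4d 60 94 74
  t1: 04 4d 18 60 b6 94 74 74
  t2: 60 04 94 b6 74 4d 74 04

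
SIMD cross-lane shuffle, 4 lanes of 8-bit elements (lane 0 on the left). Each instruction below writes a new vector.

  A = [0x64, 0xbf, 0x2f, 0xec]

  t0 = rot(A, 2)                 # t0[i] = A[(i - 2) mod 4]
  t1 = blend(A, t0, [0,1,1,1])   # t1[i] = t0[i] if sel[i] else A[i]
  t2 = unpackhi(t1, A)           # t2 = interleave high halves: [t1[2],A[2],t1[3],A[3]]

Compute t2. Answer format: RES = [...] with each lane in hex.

t0 = [0x2f, 0xec, 0x64, 0xbf]
t1 = [0x64, 0xec, 0x64, 0xbf]
t2 = [0x64, 0x2f, 0xbf, 0xec]

RES = [0x64, 0x2f, 0xbf, 0xec]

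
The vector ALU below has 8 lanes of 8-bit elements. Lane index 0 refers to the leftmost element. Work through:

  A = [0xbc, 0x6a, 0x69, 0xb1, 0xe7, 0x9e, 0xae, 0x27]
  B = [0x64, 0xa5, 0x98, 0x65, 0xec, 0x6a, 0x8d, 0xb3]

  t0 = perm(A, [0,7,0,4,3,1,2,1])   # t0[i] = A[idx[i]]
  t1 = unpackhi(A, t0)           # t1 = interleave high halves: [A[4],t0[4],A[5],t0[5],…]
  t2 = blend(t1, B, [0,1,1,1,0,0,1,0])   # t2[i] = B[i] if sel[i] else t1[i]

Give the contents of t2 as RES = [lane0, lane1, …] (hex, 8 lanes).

RES = [0xe7, 0xa5, 0x98, 0x65, 0xae, 0x69, 0x8d, 0x6a]

t0 = [0xbc, 0x27, 0xbc, 0xe7, 0xb1, 0x6a, 0x69, 0x6a]
t1 = [0xe7, 0xb1, 0x9e, 0x6a, 0xae, 0x69, 0x27, 0x6a]
t2 = [0xe7, 0xa5, 0x98, 0x65, 0xae, 0x69, 0x8d, 0x6a]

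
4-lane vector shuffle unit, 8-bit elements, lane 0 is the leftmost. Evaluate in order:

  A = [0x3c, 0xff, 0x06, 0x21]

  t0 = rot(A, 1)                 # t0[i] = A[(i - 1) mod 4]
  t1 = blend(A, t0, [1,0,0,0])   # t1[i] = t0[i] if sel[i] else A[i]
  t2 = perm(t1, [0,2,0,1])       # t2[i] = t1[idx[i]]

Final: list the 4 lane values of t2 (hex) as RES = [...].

  t0: 21 3c ff 06
  t1: 21 ff 06 21
  t2: 21 06 21 ff

RES = [0x21, 0x06, 0x21, 0xff]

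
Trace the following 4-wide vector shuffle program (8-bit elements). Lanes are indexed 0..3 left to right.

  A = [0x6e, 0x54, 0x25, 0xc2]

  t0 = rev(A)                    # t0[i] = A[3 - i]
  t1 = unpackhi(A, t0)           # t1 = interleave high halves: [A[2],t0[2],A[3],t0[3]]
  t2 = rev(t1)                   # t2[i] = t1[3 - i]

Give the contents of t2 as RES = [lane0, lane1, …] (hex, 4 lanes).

RES = [0x6e, 0xc2, 0x54, 0x25]

  t0: c2 25 54 6e
  t1: 25 54 c2 6e
  t2: 6e c2 54 25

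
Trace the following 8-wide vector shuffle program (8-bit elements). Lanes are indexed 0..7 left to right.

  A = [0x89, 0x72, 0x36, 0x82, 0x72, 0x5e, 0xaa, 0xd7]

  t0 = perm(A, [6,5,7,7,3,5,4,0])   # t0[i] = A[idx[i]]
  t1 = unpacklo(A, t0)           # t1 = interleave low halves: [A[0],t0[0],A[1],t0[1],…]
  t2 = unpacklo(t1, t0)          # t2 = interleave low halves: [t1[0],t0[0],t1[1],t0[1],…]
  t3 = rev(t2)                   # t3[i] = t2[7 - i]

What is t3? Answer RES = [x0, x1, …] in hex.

  t0: aa 5e d7 d7 82 5e 72 89
  t1: 89 aa 72 5e 36 d7 82 d7
  t2: 89 aa aa 5e 72 d7 5e d7
  t3: d7 5e d7 72 5e aa aa 89

RES = [0xd7, 0x5e, 0xd7, 0x72, 0x5e, 0xaa, 0xaa, 0x89]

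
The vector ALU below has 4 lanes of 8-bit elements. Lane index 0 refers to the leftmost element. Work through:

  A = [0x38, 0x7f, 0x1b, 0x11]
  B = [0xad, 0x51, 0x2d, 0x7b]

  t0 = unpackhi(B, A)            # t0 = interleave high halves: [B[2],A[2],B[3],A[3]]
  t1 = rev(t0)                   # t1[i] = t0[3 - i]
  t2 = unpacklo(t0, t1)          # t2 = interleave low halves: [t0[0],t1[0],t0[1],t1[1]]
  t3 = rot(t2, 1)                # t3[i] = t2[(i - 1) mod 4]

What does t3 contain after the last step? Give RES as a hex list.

RES = [0x7b, 0x2d, 0x11, 0x1b]

t0 = [0x2d, 0x1b, 0x7b, 0x11]
t1 = [0x11, 0x7b, 0x1b, 0x2d]
t2 = [0x2d, 0x11, 0x1b, 0x7b]
t3 = [0x7b, 0x2d, 0x11, 0x1b]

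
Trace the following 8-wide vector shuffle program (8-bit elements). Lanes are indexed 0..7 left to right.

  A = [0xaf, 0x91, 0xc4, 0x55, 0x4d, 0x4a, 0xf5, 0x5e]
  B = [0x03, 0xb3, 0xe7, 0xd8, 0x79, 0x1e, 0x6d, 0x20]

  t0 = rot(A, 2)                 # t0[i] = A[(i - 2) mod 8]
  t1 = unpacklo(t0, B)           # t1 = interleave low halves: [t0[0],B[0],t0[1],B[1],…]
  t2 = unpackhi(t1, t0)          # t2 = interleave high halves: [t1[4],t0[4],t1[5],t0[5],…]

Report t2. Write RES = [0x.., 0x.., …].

RES = [ 0xaf  0xc4  0xe7  0x55  0x91  0x4d  0xd8  0x4a ]

→ t0 |f5|5e|af|91|c4|55|4d|4a|
→ t1 |f5|03|5e|b3|af|e7|91|d8|
→ t2 |af|c4|e7|55|91|4d|d8|4a|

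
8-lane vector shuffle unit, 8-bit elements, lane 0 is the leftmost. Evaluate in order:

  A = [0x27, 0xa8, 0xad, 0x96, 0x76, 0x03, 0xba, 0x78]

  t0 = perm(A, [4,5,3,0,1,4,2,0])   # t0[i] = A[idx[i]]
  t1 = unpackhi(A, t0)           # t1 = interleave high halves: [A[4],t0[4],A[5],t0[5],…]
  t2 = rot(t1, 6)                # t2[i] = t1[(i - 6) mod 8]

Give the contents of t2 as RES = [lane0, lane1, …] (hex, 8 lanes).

RES = [ 0x03  0x76  0xba  0xad  0x78  0x27  0x76  0xa8 ]

  t0: 76 03 96 27 a8 76 ad 27
  t1: 76 a8 03 76 ba ad 78 27
  t2: 03 76 ba ad 78 27 76 a8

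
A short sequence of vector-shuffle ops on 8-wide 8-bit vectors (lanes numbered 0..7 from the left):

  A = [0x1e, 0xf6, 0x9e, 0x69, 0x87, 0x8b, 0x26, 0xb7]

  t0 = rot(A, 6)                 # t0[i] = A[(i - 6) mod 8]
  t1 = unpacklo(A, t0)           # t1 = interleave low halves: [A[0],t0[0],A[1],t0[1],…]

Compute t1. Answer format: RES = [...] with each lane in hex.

  t0: 9e 69 87 8b 26 b7 1e f6
  t1: 1e 9e f6 69 9e 87 69 8b

RES = [0x1e, 0x9e, 0xf6, 0x69, 0x9e, 0x87, 0x69, 0x8b]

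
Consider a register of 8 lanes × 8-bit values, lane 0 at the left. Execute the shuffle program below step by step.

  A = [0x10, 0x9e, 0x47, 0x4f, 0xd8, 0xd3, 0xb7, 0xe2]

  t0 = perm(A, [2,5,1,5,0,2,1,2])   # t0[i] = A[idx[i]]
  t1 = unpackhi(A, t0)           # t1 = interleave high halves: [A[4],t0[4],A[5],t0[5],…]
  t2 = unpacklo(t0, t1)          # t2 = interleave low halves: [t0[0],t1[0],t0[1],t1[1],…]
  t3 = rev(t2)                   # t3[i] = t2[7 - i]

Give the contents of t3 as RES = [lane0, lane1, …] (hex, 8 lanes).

RES = [0x47, 0xd3, 0xd3, 0x9e, 0x10, 0xd3, 0xd8, 0x47]

  t0: 47 d3 9e d3 10 47 9e 47
  t1: d8 10 d3 47 b7 9e e2 47
  t2: 47 d8 d3 10 9e d3 d3 47
  t3: 47 d3 d3 9e 10 d3 d8 47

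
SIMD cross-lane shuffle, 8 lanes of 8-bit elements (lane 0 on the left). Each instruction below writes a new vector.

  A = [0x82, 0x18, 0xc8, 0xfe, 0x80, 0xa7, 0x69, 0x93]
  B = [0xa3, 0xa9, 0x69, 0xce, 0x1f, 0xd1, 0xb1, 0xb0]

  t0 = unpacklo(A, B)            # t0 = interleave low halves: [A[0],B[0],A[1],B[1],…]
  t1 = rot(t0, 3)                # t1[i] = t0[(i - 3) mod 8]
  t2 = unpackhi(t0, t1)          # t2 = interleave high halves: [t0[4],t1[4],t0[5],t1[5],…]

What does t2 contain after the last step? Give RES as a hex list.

RES = [ 0xc8  0xa3  0x69  0x18  0xfe  0xa9  0xce  0xc8 ]

→ t0 |82|a3|18|a9|c8|69|fe|ce|
→ t1 |69|fe|ce|82|a3|18|a9|c8|
→ t2 |c8|a3|69|18|fe|a9|ce|c8|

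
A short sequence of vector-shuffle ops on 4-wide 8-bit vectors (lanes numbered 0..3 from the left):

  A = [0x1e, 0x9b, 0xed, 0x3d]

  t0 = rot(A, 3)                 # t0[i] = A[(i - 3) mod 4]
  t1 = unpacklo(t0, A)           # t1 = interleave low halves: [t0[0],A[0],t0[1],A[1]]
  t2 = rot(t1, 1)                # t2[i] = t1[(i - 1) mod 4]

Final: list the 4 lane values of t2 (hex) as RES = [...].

  t0: 9b ed 3d 1e
  t1: 9b 1e ed 9b
  t2: 9b 9b 1e ed

RES = [ 0x9b  0x9b  0x1e  0xed ]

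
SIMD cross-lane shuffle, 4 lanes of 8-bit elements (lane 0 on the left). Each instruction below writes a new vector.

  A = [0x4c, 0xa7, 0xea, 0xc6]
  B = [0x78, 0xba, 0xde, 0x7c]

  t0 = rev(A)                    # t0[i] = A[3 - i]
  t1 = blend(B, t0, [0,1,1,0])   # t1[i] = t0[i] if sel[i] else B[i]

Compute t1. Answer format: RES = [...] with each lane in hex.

→ t0 |c6|ea|a7|4c|
→ t1 |78|ea|a7|7c|

RES = [0x78, 0xea, 0xa7, 0x7c]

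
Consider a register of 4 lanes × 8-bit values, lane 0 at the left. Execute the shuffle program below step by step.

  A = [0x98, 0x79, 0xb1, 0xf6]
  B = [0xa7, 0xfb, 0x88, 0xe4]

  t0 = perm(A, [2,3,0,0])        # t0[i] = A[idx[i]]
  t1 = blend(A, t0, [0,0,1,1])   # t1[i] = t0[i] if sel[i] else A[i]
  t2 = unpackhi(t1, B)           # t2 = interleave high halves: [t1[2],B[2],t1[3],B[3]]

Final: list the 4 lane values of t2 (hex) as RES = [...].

→ t0 |b1|f6|98|98|
→ t1 |98|79|98|98|
→ t2 |98|88|98|e4|

RES = [0x98, 0x88, 0x98, 0xe4]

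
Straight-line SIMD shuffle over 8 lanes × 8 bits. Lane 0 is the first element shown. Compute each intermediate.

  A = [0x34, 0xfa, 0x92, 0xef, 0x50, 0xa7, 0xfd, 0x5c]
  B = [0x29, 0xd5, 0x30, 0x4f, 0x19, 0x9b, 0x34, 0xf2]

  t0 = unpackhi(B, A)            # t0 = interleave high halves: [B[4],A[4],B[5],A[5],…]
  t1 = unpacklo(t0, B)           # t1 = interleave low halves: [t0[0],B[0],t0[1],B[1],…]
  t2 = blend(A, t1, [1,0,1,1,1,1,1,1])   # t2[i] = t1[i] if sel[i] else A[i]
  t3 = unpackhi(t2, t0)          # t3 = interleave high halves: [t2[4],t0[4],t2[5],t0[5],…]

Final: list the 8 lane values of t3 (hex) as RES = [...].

t0 = [0x19, 0x50, 0x9b, 0xa7, 0x34, 0xfd, 0xf2, 0x5c]
t1 = [0x19, 0x29, 0x50, 0xd5, 0x9b, 0x30, 0xa7, 0x4f]
t2 = [0x19, 0xfa, 0x50, 0xd5, 0x9b, 0x30, 0xa7, 0x4f]
t3 = [0x9b, 0x34, 0x30, 0xfd, 0xa7, 0xf2, 0x4f, 0x5c]

RES = [ 0x9b  0x34  0x30  0xfd  0xa7  0xf2  0x4f  0x5c ]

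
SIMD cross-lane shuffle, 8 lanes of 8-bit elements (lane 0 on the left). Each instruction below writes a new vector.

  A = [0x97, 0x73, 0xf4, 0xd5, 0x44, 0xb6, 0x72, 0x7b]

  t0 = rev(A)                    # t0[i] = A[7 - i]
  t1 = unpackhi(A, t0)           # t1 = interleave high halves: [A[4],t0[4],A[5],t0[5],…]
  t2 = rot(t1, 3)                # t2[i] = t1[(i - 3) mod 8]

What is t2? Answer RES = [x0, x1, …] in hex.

RES = [ 0x73  0x7b  0x97  0x44  0xd5  0xb6  0xf4  0x72 ]

  t0: 7b 72 b6 44 d5 f4 73 97
  t1: 44 d5 b6 f4 72 73 7b 97
  t2: 73 7b 97 44 d5 b6 f4 72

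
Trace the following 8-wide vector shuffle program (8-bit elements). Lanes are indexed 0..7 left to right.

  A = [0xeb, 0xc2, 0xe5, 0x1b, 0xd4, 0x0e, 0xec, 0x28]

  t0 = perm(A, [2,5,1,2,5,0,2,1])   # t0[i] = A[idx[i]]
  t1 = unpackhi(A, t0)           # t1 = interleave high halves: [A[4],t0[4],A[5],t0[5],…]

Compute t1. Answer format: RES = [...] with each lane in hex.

t0 = [0xe5, 0x0e, 0xc2, 0xe5, 0x0e, 0xeb, 0xe5, 0xc2]
t1 = [0xd4, 0x0e, 0x0e, 0xeb, 0xec, 0xe5, 0x28, 0xc2]

RES = [0xd4, 0x0e, 0x0e, 0xeb, 0xec, 0xe5, 0x28, 0xc2]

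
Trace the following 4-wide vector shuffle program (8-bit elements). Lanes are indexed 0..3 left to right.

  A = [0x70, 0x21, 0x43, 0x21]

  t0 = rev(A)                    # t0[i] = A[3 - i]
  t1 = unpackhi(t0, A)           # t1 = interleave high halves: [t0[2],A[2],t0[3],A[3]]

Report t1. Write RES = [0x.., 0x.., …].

→ t0 |21|43|21|70|
→ t1 |21|43|70|21|

RES = [0x21, 0x43, 0x70, 0x21]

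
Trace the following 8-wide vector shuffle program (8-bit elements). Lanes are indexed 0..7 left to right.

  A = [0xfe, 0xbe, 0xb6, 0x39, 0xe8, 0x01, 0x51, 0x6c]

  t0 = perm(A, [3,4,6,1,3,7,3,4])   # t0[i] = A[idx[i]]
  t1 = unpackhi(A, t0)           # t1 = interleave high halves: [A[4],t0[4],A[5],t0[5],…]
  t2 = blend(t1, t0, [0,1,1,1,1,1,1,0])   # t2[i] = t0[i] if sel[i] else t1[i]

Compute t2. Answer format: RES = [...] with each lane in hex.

→ t0 |39|e8|51|be|39|6c|39|e8|
→ t1 |e8|39|01|6c|51|39|6c|e8|
→ t2 |e8|e8|51|be|39|6c|39|e8|

RES = [0xe8, 0xe8, 0x51, 0xbe, 0x39, 0x6c, 0x39, 0xe8]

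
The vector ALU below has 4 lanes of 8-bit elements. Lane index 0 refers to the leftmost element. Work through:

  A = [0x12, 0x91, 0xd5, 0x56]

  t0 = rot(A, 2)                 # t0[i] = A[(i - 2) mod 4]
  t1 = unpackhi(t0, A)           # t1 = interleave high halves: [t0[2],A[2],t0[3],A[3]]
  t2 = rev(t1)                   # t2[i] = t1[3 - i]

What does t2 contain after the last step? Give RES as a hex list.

RES = [0x56, 0x91, 0xd5, 0x12]

t0 = [0xd5, 0x56, 0x12, 0x91]
t1 = [0x12, 0xd5, 0x91, 0x56]
t2 = [0x56, 0x91, 0xd5, 0x12]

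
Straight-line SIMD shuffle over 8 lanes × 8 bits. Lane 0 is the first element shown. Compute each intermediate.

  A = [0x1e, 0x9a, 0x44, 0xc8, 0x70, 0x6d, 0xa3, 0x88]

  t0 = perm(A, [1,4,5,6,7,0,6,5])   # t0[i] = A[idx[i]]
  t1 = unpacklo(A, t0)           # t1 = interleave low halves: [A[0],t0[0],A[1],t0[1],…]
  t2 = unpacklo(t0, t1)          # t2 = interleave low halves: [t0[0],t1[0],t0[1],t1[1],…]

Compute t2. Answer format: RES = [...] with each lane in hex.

RES = [0x9a, 0x1e, 0x70, 0x9a, 0x6d, 0x9a, 0xa3, 0x70]

t0 = [0x9a, 0x70, 0x6d, 0xa3, 0x88, 0x1e, 0xa3, 0x6d]
t1 = [0x1e, 0x9a, 0x9a, 0x70, 0x44, 0x6d, 0xc8, 0xa3]
t2 = [0x9a, 0x1e, 0x70, 0x9a, 0x6d, 0x9a, 0xa3, 0x70]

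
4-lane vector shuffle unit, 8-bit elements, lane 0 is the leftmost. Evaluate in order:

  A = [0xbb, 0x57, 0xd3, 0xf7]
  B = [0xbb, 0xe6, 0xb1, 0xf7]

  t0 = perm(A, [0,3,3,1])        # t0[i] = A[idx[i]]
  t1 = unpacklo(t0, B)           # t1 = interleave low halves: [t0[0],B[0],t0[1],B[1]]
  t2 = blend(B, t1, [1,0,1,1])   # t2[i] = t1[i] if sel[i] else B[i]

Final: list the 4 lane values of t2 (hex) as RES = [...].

RES = [ 0xbb  0xe6  0xf7  0xe6 ]

→ t0 |bb|f7|f7|57|
→ t1 |bb|bb|f7|e6|
→ t2 |bb|e6|f7|e6|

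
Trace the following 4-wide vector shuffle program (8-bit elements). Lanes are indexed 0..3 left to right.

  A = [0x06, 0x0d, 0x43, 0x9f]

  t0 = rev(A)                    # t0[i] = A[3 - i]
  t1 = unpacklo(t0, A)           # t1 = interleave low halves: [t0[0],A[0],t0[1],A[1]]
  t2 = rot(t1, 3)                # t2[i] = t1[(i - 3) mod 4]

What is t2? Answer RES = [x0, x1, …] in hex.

RES = [ 0x06  0x43  0x0d  0x9f ]

  t0: 9f 43 0d 06
  t1: 9f 06 43 0d
  t2: 06 43 0d 9f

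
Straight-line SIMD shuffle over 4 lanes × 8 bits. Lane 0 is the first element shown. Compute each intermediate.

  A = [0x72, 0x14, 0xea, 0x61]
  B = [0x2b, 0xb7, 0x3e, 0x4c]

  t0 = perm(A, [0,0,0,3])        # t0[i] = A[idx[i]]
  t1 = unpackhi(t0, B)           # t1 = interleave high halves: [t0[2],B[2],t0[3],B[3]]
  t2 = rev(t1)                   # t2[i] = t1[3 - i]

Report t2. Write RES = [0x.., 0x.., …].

  t0: 72 72 72 61
  t1: 72 3e 61 4c
  t2: 4c 61 3e 72

RES = [ 0x4c  0x61  0x3e  0x72 ]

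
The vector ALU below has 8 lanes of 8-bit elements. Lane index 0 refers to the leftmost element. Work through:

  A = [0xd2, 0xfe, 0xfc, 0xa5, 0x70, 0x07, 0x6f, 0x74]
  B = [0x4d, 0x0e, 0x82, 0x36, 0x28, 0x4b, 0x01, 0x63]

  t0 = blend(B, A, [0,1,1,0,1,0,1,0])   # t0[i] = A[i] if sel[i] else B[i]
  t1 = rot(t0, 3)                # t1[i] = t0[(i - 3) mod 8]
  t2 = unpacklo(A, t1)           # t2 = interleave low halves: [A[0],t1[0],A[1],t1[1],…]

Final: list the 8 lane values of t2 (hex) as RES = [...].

→ t0 |4d|fe|fc|36|70|4b|6f|63|
→ t1 |4b|6f|63|4d|fe|fc|36|70|
→ t2 |d2|4b|fe|6f|fc|63|a5|4d|

RES = [ 0xd2  0x4b  0xfe  0x6f  0xfc  0x63  0xa5  0x4d ]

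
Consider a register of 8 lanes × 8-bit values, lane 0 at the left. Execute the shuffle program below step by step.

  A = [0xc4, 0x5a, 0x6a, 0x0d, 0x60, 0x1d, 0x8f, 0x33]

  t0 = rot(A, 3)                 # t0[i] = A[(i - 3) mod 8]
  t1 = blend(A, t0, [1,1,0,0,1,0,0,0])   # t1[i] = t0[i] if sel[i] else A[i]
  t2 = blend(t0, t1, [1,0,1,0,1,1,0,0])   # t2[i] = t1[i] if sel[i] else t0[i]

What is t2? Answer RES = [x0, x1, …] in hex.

t0 = [0x1d, 0x8f, 0x33, 0xc4, 0x5a, 0x6a, 0x0d, 0x60]
t1 = [0x1d, 0x8f, 0x6a, 0x0d, 0x5a, 0x1d, 0x8f, 0x33]
t2 = [0x1d, 0x8f, 0x6a, 0xc4, 0x5a, 0x1d, 0x0d, 0x60]

RES = [ 0x1d  0x8f  0x6a  0xc4  0x5a  0x1d  0x0d  0x60 ]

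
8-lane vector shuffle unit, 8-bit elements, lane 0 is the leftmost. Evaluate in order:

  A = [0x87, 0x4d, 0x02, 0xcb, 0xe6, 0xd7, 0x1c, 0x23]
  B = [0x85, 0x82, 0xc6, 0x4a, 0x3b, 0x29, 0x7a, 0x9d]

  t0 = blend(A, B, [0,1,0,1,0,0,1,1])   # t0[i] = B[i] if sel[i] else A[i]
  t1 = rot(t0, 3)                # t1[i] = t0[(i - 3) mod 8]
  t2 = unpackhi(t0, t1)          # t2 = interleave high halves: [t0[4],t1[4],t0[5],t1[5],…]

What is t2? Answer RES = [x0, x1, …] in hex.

t0 = [0x87, 0x82, 0x02, 0x4a, 0xe6, 0xd7, 0x7a, 0x9d]
t1 = [0xd7, 0x7a, 0x9d, 0x87, 0x82, 0x02, 0x4a, 0xe6]
t2 = [0xe6, 0x82, 0xd7, 0x02, 0x7a, 0x4a, 0x9d, 0xe6]

RES = [ 0xe6  0x82  0xd7  0x02  0x7a  0x4a  0x9d  0xe6 ]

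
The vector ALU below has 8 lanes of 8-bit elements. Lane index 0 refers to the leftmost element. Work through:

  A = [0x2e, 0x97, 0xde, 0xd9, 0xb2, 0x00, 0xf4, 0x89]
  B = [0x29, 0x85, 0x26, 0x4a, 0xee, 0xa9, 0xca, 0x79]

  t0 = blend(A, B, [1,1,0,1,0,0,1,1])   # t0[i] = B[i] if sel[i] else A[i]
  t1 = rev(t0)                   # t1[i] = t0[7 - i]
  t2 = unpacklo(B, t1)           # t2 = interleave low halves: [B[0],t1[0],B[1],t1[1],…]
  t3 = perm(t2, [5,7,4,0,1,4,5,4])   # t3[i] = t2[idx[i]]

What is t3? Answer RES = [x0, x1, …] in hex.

→ t0 |29|85|de|4a|b2|00|ca|79|
→ t1 |79|ca|00|b2|4a|de|85|29|
→ t2 |29|79|85|ca|26|00|4a|b2|
→ t3 |00|b2|26|29|79|26|00|26|

RES = [0x00, 0xb2, 0x26, 0x29, 0x79, 0x26, 0x00, 0x26]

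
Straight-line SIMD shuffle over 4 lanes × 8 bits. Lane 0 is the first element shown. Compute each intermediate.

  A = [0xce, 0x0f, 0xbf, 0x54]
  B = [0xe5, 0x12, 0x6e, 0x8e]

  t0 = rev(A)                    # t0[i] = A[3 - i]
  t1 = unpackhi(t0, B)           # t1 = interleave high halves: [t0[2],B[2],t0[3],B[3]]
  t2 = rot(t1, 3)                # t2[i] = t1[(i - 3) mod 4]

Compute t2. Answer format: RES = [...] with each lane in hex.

  t0: 54 bf 0f ce
  t1: 0f 6e ce 8e
  t2: 6e ce 8e 0f

RES = [0x6e, 0xce, 0x8e, 0x0f]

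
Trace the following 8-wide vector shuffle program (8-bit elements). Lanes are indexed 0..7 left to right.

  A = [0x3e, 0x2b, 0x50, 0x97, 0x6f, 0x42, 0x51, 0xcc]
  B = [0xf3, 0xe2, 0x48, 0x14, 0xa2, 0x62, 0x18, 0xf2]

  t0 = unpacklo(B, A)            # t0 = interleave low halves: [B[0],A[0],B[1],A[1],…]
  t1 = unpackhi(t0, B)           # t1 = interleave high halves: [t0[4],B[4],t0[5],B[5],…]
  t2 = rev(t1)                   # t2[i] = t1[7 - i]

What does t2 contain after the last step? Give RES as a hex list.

RES = [0xf2, 0x97, 0x18, 0x14, 0x62, 0x50, 0xa2, 0x48]

→ t0 |f3|3e|e2|2b|48|50|14|97|
→ t1 |48|a2|50|62|14|18|97|f2|
→ t2 |f2|97|18|14|62|50|a2|48|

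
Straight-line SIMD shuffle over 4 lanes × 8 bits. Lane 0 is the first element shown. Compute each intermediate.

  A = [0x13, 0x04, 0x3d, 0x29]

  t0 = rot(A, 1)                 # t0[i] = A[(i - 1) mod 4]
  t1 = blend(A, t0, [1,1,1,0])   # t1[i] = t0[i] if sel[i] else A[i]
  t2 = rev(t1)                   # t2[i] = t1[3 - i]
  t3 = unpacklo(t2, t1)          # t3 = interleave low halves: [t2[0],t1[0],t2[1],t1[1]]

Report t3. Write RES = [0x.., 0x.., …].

→ t0 |29|13|04|3d|
→ t1 |29|13|04|29|
→ t2 |29|04|13|29|
→ t3 |29|29|04|13|

RES = [ 0x29  0x29  0x04  0x13 ]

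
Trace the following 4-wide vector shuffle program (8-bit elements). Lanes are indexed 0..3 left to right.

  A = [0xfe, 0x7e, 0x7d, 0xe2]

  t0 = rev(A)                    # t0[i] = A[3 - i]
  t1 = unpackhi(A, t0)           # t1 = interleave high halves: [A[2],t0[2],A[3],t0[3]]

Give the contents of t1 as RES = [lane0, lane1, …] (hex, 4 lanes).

t0 = [0xe2, 0x7d, 0x7e, 0xfe]
t1 = [0x7d, 0x7e, 0xe2, 0xfe]

RES = [0x7d, 0x7e, 0xe2, 0xfe]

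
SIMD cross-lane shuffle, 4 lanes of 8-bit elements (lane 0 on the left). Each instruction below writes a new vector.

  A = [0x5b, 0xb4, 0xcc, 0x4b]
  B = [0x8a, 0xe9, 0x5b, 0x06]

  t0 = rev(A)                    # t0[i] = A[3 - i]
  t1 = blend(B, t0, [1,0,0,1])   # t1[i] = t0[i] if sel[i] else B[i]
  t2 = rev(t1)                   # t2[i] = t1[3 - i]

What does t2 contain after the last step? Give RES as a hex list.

  t0: 4b cc b4 5b
  t1: 4b e9 5b 5b
  t2: 5b 5b e9 4b

RES = [0x5b, 0x5b, 0xe9, 0x4b]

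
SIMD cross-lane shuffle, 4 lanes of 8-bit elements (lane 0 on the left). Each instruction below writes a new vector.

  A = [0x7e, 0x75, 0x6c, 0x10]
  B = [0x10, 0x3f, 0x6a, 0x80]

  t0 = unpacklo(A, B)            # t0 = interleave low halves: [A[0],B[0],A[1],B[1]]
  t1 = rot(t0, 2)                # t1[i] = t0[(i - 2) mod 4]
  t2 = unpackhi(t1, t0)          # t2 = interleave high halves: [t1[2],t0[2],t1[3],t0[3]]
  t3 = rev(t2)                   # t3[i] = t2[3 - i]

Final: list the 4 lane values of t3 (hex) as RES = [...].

RES = [ 0x3f  0x10  0x75  0x7e ]

  t0: 7e 10 75 3f
  t1: 75 3f 7e 10
  t2: 7e 75 10 3f
  t3: 3f 10 75 7e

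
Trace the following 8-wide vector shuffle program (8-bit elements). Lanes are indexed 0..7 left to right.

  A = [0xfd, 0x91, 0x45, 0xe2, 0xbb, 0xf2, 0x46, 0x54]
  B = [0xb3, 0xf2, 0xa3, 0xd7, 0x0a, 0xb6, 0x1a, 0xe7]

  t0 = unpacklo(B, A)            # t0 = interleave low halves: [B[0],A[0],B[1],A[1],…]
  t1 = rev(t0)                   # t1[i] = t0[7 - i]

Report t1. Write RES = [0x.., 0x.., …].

RES = [0xe2, 0xd7, 0x45, 0xa3, 0x91, 0xf2, 0xfd, 0xb3]

t0 = [0xb3, 0xfd, 0xf2, 0x91, 0xa3, 0x45, 0xd7, 0xe2]
t1 = [0xe2, 0xd7, 0x45, 0xa3, 0x91, 0xf2, 0xfd, 0xb3]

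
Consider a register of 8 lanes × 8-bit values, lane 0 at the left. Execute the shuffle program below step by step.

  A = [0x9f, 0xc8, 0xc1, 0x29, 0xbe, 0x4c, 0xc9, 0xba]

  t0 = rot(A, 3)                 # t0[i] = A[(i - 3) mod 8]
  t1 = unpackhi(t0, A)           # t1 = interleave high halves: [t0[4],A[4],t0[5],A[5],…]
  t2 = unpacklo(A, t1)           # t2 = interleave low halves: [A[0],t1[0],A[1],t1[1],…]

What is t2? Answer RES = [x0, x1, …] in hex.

RES = [0x9f, 0xc8, 0xc8, 0xbe, 0xc1, 0xc1, 0x29, 0x4c]

t0 = [0x4c, 0xc9, 0xba, 0x9f, 0xc8, 0xc1, 0x29, 0xbe]
t1 = [0xc8, 0xbe, 0xc1, 0x4c, 0x29, 0xc9, 0xbe, 0xba]
t2 = [0x9f, 0xc8, 0xc8, 0xbe, 0xc1, 0xc1, 0x29, 0x4c]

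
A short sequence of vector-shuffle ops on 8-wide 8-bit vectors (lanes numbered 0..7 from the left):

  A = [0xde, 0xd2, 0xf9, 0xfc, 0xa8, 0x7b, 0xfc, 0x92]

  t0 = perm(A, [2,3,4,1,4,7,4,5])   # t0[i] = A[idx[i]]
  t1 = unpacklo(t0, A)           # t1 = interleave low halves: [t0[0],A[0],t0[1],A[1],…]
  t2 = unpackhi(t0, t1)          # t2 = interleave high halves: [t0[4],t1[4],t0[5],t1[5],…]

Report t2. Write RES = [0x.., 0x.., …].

→ t0 |f9|fc|a8|d2|a8|92|a8|7b|
→ t1 |f9|de|fc|d2|a8|f9|d2|fc|
→ t2 |a8|a8|92|f9|a8|d2|7b|fc|

RES = [ 0xa8  0xa8  0x92  0xf9  0xa8  0xd2  0x7b  0xfc ]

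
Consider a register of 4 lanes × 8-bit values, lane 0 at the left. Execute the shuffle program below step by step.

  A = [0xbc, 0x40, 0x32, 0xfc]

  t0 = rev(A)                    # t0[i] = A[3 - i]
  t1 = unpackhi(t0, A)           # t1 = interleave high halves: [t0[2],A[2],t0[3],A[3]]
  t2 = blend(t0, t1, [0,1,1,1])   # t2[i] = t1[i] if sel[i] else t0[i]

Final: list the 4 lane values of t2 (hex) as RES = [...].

RES = [0xfc, 0x32, 0xbc, 0xfc]

  t0: fc 32 40 bc
  t1: 40 32 bc fc
  t2: fc 32 bc fc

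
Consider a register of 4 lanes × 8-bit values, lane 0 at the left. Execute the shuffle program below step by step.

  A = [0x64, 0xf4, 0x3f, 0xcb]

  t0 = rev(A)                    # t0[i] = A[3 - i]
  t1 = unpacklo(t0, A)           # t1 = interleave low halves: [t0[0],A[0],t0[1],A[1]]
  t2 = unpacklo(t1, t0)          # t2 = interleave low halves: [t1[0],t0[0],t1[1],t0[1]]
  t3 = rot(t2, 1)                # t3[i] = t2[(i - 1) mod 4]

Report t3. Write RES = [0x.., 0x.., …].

RES = [ 0x3f  0xcb  0xcb  0x64 ]

→ t0 |cb|3f|f4|64|
→ t1 |cb|64|3f|f4|
→ t2 |cb|cb|64|3f|
→ t3 |3f|cb|cb|64|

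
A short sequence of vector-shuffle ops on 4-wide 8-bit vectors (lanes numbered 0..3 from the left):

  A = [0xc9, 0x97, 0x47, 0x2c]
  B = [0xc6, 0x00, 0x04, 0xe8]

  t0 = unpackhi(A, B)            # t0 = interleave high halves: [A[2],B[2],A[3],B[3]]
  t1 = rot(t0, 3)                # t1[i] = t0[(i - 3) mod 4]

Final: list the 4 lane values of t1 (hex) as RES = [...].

RES = [0x04, 0x2c, 0xe8, 0x47]

  t0: 47 04 2c e8
  t1: 04 2c e8 47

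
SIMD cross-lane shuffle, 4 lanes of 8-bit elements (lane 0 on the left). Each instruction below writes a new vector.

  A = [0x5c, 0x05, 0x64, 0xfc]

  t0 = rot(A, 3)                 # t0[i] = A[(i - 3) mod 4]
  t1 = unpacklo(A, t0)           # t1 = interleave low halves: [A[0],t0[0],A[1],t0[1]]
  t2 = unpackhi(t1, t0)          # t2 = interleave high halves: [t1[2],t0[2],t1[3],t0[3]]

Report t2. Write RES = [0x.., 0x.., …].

→ t0 |05|64|fc|5c|
→ t1 |5c|05|05|64|
→ t2 |05|fc|64|5c|

RES = [0x05, 0xfc, 0x64, 0x5c]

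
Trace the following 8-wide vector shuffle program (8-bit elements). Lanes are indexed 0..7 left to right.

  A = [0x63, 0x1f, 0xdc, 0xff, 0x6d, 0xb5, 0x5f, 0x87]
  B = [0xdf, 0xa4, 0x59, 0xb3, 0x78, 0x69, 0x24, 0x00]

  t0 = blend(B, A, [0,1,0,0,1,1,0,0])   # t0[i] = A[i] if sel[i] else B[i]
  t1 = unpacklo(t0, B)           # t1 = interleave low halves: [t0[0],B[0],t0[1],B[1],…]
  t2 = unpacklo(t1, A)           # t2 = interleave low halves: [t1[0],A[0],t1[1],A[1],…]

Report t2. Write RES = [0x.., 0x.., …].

RES = [0xdf, 0x63, 0xdf, 0x1f, 0x1f, 0xdc, 0xa4, 0xff]

t0 = [0xdf, 0x1f, 0x59, 0xb3, 0x6d, 0xb5, 0x24, 0x00]
t1 = [0xdf, 0xdf, 0x1f, 0xa4, 0x59, 0x59, 0xb3, 0xb3]
t2 = [0xdf, 0x63, 0xdf, 0x1f, 0x1f, 0xdc, 0xa4, 0xff]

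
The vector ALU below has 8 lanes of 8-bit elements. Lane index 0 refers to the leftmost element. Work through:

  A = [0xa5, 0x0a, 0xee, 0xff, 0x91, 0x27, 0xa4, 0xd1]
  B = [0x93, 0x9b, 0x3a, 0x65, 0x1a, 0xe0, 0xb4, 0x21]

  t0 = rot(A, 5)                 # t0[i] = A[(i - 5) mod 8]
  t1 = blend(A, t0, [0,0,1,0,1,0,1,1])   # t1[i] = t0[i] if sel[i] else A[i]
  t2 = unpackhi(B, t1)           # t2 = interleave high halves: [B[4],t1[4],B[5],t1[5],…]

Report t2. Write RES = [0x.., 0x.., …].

  t0: ff 91 27 a4 d1 a5 0a ee
  t1: a5 0a 27 ff d1 27 0a ee
  t2: 1a d1 e0 27 b4 0a 21 ee

RES = [ 0x1a  0xd1  0xe0  0x27  0xb4  0x0a  0x21  0xee ]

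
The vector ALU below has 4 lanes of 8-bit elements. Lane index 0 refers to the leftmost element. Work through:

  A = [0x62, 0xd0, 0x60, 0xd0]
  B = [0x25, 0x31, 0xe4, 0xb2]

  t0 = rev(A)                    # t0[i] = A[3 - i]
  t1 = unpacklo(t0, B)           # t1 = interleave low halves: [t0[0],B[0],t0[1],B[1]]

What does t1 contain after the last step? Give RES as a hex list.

RES = [0xd0, 0x25, 0x60, 0x31]

→ t0 |d0|60|d0|62|
→ t1 |d0|25|60|31|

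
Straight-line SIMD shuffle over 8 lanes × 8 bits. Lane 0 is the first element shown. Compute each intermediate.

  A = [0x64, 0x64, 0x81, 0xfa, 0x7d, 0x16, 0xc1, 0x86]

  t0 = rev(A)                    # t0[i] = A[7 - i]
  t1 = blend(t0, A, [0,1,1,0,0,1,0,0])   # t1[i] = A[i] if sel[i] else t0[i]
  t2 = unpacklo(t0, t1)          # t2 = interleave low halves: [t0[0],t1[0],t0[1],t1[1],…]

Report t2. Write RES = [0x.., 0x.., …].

RES = [0x86, 0x86, 0xc1, 0x64, 0x16, 0x81, 0x7d, 0x7d]

→ t0 |86|c1|16|7d|fa|81|64|64|
→ t1 |86|64|81|7d|fa|16|64|64|
→ t2 |86|86|c1|64|16|81|7d|7d|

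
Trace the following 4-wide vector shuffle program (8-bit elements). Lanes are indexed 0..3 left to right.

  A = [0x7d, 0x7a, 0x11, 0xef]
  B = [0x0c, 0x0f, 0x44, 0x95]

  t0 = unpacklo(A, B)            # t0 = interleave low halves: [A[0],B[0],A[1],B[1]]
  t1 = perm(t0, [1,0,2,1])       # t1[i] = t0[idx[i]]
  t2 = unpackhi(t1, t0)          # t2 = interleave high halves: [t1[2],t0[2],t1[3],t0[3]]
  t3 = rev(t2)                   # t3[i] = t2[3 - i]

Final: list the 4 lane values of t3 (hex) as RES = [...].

→ t0 |7d|0c|7a|0f|
→ t1 |0c|7d|7a|0c|
→ t2 |7a|7a|0c|0f|
→ t3 |0f|0c|7a|7a|

RES = [ 0x0f  0x0c  0x7a  0x7a ]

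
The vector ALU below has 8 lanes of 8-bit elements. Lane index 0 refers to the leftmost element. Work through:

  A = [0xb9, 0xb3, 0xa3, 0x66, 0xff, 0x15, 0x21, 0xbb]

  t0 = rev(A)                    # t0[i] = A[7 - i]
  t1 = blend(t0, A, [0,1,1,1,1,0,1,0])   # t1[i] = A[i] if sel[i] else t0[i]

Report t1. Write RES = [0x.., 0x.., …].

RES = [ 0xbb  0xb3  0xa3  0x66  0xff  0xa3  0x21  0xb9 ]

t0 = [0xbb, 0x21, 0x15, 0xff, 0x66, 0xa3, 0xb3, 0xb9]
t1 = [0xbb, 0xb3, 0xa3, 0x66, 0xff, 0xa3, 0x21, 0xb9]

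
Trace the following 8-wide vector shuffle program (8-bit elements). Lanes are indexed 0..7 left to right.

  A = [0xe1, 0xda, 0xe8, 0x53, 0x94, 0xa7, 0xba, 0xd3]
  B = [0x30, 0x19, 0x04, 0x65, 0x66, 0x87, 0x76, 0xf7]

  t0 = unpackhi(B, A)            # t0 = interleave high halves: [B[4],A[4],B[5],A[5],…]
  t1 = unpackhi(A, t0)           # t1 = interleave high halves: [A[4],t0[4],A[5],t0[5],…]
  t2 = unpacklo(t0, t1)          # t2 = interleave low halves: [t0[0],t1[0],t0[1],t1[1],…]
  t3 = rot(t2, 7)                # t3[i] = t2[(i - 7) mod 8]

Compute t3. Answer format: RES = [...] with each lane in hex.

  t0: 66 94 87 a7 76 ba f7 d3
  t1: 94 76 a7 ba ba f7 d3 d3
  t2: 66 94 94 76 87 a7 a7 ba
  t3: 94 94 76 87 a7 a7 ba 66

RES = [ 0x94  0x94  0x76  0x87  0xa7  0xa7  0xba  0x66 ]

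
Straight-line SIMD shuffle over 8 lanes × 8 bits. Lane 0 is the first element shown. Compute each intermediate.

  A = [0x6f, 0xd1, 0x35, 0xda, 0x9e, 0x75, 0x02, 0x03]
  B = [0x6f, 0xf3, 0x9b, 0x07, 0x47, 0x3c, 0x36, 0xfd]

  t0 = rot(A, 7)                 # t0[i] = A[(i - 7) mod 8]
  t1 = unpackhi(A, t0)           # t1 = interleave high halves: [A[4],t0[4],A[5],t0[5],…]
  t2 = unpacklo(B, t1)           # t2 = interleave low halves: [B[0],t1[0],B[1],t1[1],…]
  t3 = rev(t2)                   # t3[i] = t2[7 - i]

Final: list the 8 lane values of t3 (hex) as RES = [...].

→ t0 |d1|35|da|9e|75|02|03|6f|
→ t1 |9e|75|75|02|02|03|03|6f|
→ t2 |6f|9e|f3|75|9b|75|07|02|
→ t3 |02|07|75|9b|75|f3|9e|6f|

RES = [ 0x02  0x07  0x75  0x9b  0x75  0xf3  0x9e  0x6f ]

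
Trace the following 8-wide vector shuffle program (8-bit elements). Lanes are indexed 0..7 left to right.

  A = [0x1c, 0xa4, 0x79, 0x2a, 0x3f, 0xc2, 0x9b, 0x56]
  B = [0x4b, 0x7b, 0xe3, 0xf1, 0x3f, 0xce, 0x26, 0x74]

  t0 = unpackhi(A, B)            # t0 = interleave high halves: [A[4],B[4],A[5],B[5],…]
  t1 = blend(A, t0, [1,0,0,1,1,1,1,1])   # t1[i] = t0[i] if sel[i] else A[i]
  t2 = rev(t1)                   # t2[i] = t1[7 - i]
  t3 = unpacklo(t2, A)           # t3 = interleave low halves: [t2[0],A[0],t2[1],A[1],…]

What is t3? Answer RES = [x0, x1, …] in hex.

t0 = [0x3f, 0x3f, 0xc2, 0xce, 0x9b, 0x26, 0x56, 0x74]
t1 = [0x3f, 0xa4, 0x79, 0xce, 0x9b, 0x26, 0x56, 0x74]
t2 = [0x74, 0x56, 0x26, 0x9b, 0xce, 0x79, 0xa4, 0x3f]
t3 = [0x74, 0x1c, 0x56, 0xa4, 0x26, 0x79, 0x9b, 0x2a]

RES = [0x74, 0x1c, 0x56, 0xa4, 0x26, 0x79, 0x9b, 0x2a]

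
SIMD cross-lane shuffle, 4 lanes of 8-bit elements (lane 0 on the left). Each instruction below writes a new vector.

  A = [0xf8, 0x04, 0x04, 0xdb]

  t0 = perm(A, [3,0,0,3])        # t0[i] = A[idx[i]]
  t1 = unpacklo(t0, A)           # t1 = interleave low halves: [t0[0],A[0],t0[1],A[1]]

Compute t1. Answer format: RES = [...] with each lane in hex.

t0 = [0xdb, 0xf8, 0xf8, 0xdb]
t1 = [0xdb, 0xf8, 0xf8, 0x04]

RES = [ 0xdb  0xf8  0xf8  0x04 ]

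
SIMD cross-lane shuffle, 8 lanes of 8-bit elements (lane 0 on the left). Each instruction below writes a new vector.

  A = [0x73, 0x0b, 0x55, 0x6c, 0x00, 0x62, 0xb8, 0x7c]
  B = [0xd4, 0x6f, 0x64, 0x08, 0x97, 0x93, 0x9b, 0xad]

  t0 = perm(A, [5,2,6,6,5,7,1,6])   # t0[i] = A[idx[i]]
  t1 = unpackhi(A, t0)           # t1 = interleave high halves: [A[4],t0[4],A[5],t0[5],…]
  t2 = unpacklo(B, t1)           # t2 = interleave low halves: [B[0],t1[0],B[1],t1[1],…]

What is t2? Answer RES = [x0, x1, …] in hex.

→ t0 |62|55|b8|b8|62|7c|0b|b8|
→ t1 |00|62|62|7c|b8|0b|7c|b8|
→ t2 |d4|00|6f|62|64|62|08|7c|

RES = [ 0xd4  0x00  0x6f  0x62  0x64  0x62  0x08  0x7c ]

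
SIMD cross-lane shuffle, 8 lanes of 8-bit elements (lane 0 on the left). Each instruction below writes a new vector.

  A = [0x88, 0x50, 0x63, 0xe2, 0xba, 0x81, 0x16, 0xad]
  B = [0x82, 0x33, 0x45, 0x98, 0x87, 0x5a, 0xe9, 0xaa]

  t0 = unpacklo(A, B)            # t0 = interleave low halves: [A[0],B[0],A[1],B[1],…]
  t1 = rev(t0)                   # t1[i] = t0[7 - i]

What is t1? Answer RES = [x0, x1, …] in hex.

t0 = [0x88, 0x82, 0x50, 0x33, 0x63, 0x45, 0xe2, 0x98]
t1 = [0x98, 0xe2, 0x45, 0x63, 0x33, 0x50, 0x82, 0x88]

RES = [0x98, 0xe2, 0x45, 0x63, 0x33, 0x50, 0x82, 0x88]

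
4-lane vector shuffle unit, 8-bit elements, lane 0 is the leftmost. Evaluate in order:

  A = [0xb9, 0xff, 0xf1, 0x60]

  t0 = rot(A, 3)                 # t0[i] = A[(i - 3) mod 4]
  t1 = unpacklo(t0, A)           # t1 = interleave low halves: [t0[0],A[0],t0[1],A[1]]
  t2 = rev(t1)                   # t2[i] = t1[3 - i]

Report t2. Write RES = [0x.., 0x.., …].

t0 = [0xff, 0xf1, 0x60, 0xb9]
t1 = [0xff, 0xb9, 0xf1, 0xff]
t2 = [0xff, 0xf1, 0xb9, 0xff]

RES = [0xff, 0xf1, 0xb9, 0xff]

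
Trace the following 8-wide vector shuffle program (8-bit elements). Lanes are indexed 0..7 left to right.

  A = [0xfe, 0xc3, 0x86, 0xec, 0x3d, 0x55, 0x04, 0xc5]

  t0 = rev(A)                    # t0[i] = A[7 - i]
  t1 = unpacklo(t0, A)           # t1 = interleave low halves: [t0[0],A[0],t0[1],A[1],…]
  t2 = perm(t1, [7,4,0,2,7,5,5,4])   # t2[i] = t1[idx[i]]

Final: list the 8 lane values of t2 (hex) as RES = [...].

t0 = [0xc5, 0x04, 0x55, 0x3d, 0xec, 0x86, 0xc3, 0xfe]
t1 = [0xc5, 0xfe, 0x04, 0xc3, 0x55, 0x86, 0x3d, 0xec]
t2 = [0xec, 0x55, 0xc5, 0x04, 0xec, 0x86, 0x86, 0x55]

RES = [ 0xec  0x55  0xc5  0x04  0xec  0x86  0x86  0x55 ]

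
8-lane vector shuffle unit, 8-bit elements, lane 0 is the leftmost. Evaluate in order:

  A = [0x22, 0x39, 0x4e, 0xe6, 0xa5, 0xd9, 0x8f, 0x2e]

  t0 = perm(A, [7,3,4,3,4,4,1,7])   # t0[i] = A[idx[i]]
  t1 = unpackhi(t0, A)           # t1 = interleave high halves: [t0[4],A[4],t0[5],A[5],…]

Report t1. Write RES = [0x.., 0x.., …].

→ t0 |2e|e6|a5|e6|a5|a5|39|2e|
→ t1 |a5|a5|a5|d9|39|8f|2e|2e|

RES = [0xa5, 0xa5, 0xa5, 0xd9, 0x39, 0x8f, 0x2e, 0x2e]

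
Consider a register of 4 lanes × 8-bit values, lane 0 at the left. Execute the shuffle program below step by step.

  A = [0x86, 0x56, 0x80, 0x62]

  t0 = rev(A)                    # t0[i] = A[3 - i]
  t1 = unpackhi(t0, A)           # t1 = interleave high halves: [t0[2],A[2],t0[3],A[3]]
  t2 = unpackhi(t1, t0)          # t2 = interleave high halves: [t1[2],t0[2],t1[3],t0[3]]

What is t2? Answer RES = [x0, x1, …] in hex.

→ t0 |62|80|56|86|
→ t1 |56|80|86|62|
→ t2 |86|56|62|86|

RES = [0x86, 0x56, 0x62, 0x86]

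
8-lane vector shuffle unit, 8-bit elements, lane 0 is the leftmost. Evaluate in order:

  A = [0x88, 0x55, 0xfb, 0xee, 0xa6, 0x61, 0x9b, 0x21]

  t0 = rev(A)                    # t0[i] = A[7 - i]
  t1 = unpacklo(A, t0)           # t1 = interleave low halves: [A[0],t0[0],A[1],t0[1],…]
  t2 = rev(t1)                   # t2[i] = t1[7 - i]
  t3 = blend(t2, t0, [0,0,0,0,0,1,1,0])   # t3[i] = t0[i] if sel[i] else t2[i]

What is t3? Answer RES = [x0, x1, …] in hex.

RES = [0xa6, 0xee, 0x61, 0xfb, 0x9b, 0xfb, 0x55, 0x88]

  t0: 21 9b 61 a6 ee fb 55 88
  t1: 88 21 55 9b fb 61 ee a6
  t2: a6 ee 61 fb 9b 55 21 88
  t3: a6 ee 61 fb 9b fb 55 88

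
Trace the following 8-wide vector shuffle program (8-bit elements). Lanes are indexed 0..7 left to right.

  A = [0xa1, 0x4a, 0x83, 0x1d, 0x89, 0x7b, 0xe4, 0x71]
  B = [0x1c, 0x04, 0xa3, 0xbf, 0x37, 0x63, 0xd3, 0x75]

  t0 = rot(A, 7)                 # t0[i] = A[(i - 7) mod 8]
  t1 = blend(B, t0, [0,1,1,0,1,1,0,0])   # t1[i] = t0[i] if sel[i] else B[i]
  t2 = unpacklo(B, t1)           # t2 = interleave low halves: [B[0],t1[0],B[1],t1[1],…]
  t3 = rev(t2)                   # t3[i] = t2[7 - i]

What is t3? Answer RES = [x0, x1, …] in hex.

  t0: 4a 83 1d 89 7b e4 71 a1
  t1: 1c 83 1d bf 7b e4 d3 75
  t2: 1c 1c 04 83 a3 1d bf bf
  t3: bf bf 1d a3 83 04 1c 1c

RES = [0xbf, 0xbf, 0x1d, 0xa3, 0x83, 0x04, 0x1c, 0x1c]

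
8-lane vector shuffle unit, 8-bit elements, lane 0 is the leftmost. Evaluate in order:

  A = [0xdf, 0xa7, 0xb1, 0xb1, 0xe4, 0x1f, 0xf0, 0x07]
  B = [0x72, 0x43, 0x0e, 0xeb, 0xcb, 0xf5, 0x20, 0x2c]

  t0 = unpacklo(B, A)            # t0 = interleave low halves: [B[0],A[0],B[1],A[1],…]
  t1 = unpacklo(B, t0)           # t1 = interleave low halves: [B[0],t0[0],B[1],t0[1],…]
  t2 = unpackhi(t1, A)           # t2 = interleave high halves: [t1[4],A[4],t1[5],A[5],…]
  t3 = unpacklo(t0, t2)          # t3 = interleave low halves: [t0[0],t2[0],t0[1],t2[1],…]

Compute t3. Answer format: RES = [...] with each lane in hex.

t0 = [0x72, 0xdf, 0x43, 0xa7, 0x0e, 0xb1, 0xeb, 0xb1]
t1 = [0x72, 0x72, 0x43, 0xdf, 0x0e, 0x43, 0xeb, 0xa7]
t2 = [0x0e, 0xe4, 0x43, 0x1f, 0xeb, 0xf0, 0xa7, 0x07]
t3 = [0x72, 0x0e, 0xdf, 0xe4, 0x43, 0x43, 0xa7, 0x1f]

RES = [0x72, 0x0e, 0xdf, 0xe4, 0x43, 0x43, 0xa7, 0x1f]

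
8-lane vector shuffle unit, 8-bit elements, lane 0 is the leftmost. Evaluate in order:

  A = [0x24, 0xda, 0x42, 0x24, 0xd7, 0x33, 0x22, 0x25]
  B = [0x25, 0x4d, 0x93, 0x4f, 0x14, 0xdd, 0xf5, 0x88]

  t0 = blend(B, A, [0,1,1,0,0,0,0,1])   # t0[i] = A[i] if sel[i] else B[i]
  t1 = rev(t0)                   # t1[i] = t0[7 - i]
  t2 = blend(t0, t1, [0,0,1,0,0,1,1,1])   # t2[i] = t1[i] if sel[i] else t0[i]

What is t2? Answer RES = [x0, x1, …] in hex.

→ t0 |25|da|42|4f|14|dd|f5|25|
→ t1 |25|f5|dd|14|4f|42|da|25|
→ t2 |25|da|dd|4f|14|42|da|25|

RES = [ 0x25  0xda  0xdd  0x4f  0x14  0x42  0xda  0x25 ]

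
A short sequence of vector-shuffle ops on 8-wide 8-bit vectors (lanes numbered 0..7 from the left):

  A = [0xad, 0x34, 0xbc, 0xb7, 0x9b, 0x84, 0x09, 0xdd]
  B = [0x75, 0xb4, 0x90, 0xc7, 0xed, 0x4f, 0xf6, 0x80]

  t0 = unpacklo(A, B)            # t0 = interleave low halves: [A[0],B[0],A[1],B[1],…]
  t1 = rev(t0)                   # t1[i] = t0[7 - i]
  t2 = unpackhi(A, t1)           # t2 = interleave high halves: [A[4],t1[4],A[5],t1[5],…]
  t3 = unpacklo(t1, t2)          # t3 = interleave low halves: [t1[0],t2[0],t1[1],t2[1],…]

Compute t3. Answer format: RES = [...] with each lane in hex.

→ t0 |ad|75|34|b4|bc|90|b7|c7|
→ t1 |c7|b7|90|bc|b4|34|75|ad|
→ t2 |9b|b4|84|34|09|75|dd|ad|
→ t3 |c7|9b|b7|b4|90|84|bc|34|

RES = [0xc7, 0x9b, 0xb7, 0xb4, 0x90, 0x84, 0xbc, 0x34]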